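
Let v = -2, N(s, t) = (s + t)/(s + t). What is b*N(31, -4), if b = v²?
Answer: 4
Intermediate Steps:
N(s, t) = 1
b = 4 (b = (-2)² = 4)
b*N(31, -4) = 4*1 = 4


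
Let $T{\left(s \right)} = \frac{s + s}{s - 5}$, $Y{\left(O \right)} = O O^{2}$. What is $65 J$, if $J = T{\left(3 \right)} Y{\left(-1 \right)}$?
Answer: $195$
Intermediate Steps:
$Y{\left(O \right)} = O^{3}$
$T{\left(s \right)} = \frac{2 s}{-5 + s}$
$J = 3$ ($J = 2 \cdot 3 \frac{1}{-5 + 3} \left(-1\right)^{3} = 2 \cdot 3 \frac{1}{-2} \left(-1\right) = 2 \cdot 3 \left(- \frac{1}{2}\right) \left(-1\right) = \left(-3\right) \left(-1\right) = 3$)
$65 J = 65 \cdot 3 = 195$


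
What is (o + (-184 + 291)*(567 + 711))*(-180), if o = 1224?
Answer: -24834600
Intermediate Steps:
(o + (-184 + 291)*(567 + 711))*(-180) = (1224 + (-184 + 291)*(567 + 711))*(-180) = (1224 + 107*1278)*(-180) = (1224 + 136746)*(-180) = 137970*(-180) = -24834600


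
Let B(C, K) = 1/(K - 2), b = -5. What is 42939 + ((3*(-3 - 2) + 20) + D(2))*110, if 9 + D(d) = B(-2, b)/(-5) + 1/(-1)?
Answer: 296745/7 ≈ 42392.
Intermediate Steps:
B(C, K) = 1/(-2 + K)
D(d) = -349/35 (D(d) = -9 + (1/(-2 - 5*(-5)) + 1/(-1)) = -9 + (-⅕/(-7) + 1*(-1)) = -9 + (-⅐*(-⅕) - 1) = -9 + (1/35 - 1) = -9 - 34/35 = -349/35)
42939 + ((3*(-3 - 2) + 20) + D(2))*110 = 42939 + ((3*(-3 - 2) + 20) - 349/35)*110 = 42939 + ((3*(-5) + 20) - 349/35)*110 = 42939 + ((-15 + 20) - 349/35)*110 = 42939 + (5 - 349/35)*110 = 42939 - 174/35*110 = 42939 - 3828/7 = 296745/7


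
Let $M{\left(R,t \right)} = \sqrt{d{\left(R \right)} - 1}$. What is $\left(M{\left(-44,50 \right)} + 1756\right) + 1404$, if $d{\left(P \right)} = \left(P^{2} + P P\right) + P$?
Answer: $3160 + \sqrt{3827} \approx 3221.9$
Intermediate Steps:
$d{\left(P \right)} = P + 2 P^{2}$ ($d{\left(P \right)} = \left(P^{2} + P^{2}\right) + P = 2 P^{2} + P = P + 2 P^{2}$)
$M{\left(R,t \right)} = \sqrt{-1 + R \left(1 + 2 R\right)}$ ($M{\left(R,t \right)} = \sqrt{R \left(1 + 2 R\right) - 1} = \sqrt{-1 + R \left(1 + 2 R\right)}$)
$\left(M{\left(-44,50 \right)} + 1756\right) + 1404 = \left(\sqrt{-1 - 44 \left(1 + 2 \left(-44\right)\right)} + 1756\right) + 1404 = \left(\sqrt{-1 - 44 \left(1 - 88\right)} + 1756\right) + 1404 = \left(\sqrt{-1 - -3828} + 1756\right) + 1404 = \left(\sqrt{-1 + 3828} + 1756\right) + 1404 = \left(\sqrt{3827} + 1756\right) + 1404 = \left(1756 + \sqrt{3827}\right) + 1404 = 3160 + \sqrt{3827}$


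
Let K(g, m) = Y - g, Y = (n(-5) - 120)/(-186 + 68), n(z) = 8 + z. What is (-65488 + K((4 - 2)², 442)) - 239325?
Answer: -35968289/118 ≈ -3.0482e+5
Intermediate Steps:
Y = 117/118 (Y = ((8 - 5) - 120)/(-186 + 68) = (3 - 120)/(-118) = -117*(-1/118) = 117/118 ≈ 0.99153)
K(g, m) = 117/118 - g
(-65488 + K((4 - 2)², 442)) - 239325 = (-65488 + (117/118 - (4 - 2)²)) - 239325 = (-65488 + (117/118 - 1*2²)) - 239325 = (-65488 + (117/118 - 1*4)) - 239325 = (-65488 + (117/118 - 4)) - 239325 = (-65488 - 355/118) - 239325 = -7727939/118 - 239325 = -35968289/118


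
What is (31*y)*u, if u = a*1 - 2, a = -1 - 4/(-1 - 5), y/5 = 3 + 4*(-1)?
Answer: 1085/3 ≈ 361.67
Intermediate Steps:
y = -5 (y = 5*(3 + 4*(-1)) = 5*(3 - 4) = 5*(-1) = -5)
a = -1/3 (a = -1 - 4/(-6) = -1 - 4*(-1/6) = -1 + 2/3 = -1/3 ≈ -0.33333)
u = -7/3 (u = -1/3*1 - 2 = -1/3 - 2 = -7/3 ≈ -2.3333)
(31*y)*u = (31*(-5))*(-7/3) = -155*(-7/3) = 1085/3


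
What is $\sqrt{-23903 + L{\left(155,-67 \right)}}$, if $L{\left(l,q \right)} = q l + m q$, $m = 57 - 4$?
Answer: $i \sqrt{37839} \approx 194.52 i$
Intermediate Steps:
$m = 53$ ($m = 57 - 4 = 53$)
$L{\left(l,q \right)} = 53 q + l q$ ($L{\left(l,q \right)} = q l + 53 q = l q + 53 q = 53 q + l q$)
$\sqrt{-23903 + L{\left(155,-67 \right)}} = \sqrt{-23903 - 67 \left(53 + 155\right)} = \sqrt{-23903 - 13936} = \sqrt{-37839} = i \sqrt{37839}$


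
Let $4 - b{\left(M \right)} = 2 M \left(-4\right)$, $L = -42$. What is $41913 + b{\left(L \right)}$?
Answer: $41581$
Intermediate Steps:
$b{\left(M \right)} = 4 + 8 M$ ($b{\left(M \right)} = 4 - 2 M \left(-4\right) = 4 - - 8 M = 4 + 8 M$)
$41913 + b{\left(L \right)} = 41913 + \left(4 + 8 \left(-42\right)\right) = 41913 + \left(4 - 336\right) = 41913 - 332 = 41581$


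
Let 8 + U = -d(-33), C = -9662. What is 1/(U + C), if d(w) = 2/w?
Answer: -33/319108 ≈ -0.00010341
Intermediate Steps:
U = -262/33 (U = -8 - 2/(-33) = -8 - 2*(-1)/33 = -8 - 1*(-2/33) = -8 + 2/33 = -262/33 ≈ -7.9394)
1/(U + C) = 1/(-262/33 - 9662) = 1/(-319108/33) = -33/319108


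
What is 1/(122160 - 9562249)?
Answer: -1/9440089 ≈ -1.0593e-7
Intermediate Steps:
1/(122160 - 9562249) = 1/(-9440089) = -1/9440089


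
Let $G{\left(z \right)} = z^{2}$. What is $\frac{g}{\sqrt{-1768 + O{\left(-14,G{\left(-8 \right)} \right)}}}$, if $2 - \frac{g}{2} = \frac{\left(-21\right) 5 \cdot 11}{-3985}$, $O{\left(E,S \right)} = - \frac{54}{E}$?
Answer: $- \frac{2726 i \sqrt{86443}}{9842153} \approx - 0.081433 i$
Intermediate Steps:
$g = \frac{2726}{797}$ ($g = 4 - 2 \frac{\left(-21\right) 5 \cdot 11}{-3985} = 4 - 2 \left(-105\right) 11 \left(- \frac{1}{3985}\right) = 4 - 2 \left(\left(-1155\right) \left(- \frac{1}{3985}\right)\right) = 4 - \frac{462}{797} = \frac{2726}{797} \approx 3.4203$)
$\frac{g}{\sqrt{-1768 + O{\left(-14,G{\left(-8 \right)} \right)}}} = \frac{2726}{797 \sqrt{-1768 - \frac{54}{-14}}} = \frac{2726}{797 \sqrt{-1768 - - \frac{27}{7}}} = \frac{2726}{797 \sqrt{-1768 + \frac{27}{7}}} = \frac{2726}{797 \sqrt{- \frac{12349}{7}}} = \frac{2726}{797 \frac{i \sqrt{86443}}{7}} = \frac{2726 \left(- \frac{i \sqrt{86443}}{12349}\right)}{797} = - \frac{2726 i \sqrt{86443}}{9842153}$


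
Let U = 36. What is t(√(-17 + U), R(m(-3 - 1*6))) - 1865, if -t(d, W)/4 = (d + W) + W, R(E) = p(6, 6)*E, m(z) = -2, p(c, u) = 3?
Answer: -1817 - 4*√19 ≈ -1834.4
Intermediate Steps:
R(E) = 3*E
t(d, W) = -8*W - 4*d (t(d, W) = -4*((d + W) + W) = -4*((W + d) + W) = -4*(d + 2*W) = -8*W - 4*d)
t(√(-17 + U), R(m(-3 - 1*6))) - 1865 = (-24*(-2) - 4*√(-17 + 36)) - 1865 = (-8*(-6) - 4*√19) - 1865 = (48 - 4*√19) - 1865 = -1817 - 4*√19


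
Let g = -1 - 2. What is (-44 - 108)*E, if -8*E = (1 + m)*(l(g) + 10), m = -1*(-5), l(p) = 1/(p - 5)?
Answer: 4503/4 ≈ 1125.8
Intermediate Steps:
g = -3
l(p) = 1/(-5 + p)
m = 5
E = -237/32 (E = -(1 + 5)*(1/(-5 - 3) + 10)/8 = -3*(1/(-8) + 10)/4 = -3*(-⅛ + 10)/4 = -3*79/(4*8) = -⅛*237/4 = -237/32 ≈ -7.4063)
(-44 - 108)*E = (-44 - 108)*(-237/32) = -152*(-237/32) = 4503/4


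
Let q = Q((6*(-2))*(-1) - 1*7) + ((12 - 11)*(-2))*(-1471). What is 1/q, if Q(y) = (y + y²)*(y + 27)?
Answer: 1/3902 ≈ 0.00025628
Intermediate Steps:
Q(y) = (27 + y)*(y + y²) (Q(y) = (y + y²)*(27 + y) = (27 + y)*(y + y²))
q = 3902 (q = ((6*(-2))*(-1) - 1*7)*(27 + ((6*(-2))*(-1) - 1*7)² + 28*((6*(-2))*(-1) - 1*7)) + ((12 - 11)*(-2))*(-1471) = (-12*(-1) - 7)*(27 + (-12*(-1) - 7)² + 28*(-12*(-1) - 7)) + (1*(-2))*(-1471) = (12 - 7)*(27 + (12 - 7)² + 28*(12 - 7)) - 2*(-1471) = 5*(27 + 5² + 28*5) + 2942 = 5*(27 + 25 + 140) + 2942 = 5*192 + 2942 = 960 + 2942 = 3902)
1/q = 1/3902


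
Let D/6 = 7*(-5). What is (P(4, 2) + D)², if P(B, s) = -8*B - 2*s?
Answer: 60516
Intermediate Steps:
D = -210 (D = 6*(7*(-5)) = 6*(-35) = -210)
(P(4, 2) + D)² = ((-8*4 - 2*2) - 210)² = ((-32 - 4) - 210)² = (-36 - 210)² = (-246)² = 60516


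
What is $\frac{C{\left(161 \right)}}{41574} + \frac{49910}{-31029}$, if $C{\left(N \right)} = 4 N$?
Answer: $- \frac{342495944}{214999941} \approx -1.593$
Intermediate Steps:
$\frac{C{\left(161 \right)}}{41574} + \frac{49910}{-31029} = \frac{4 \cdot 161}{41574} + \frac{49910}{-31029} = 644 \cdot \frac{1}{41574} + 49910 \left(- \frac{1}{31029}\right) = \frac{322}{20787} - \frac{49910}{31029} = - \frac{342495944}{214999941}$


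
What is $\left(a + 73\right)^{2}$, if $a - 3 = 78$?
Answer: $23716$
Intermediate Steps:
$a = 81$ ($a = 3 + 78 = 81$)
$\left(a + 73\right)^{2} = \left(81 + 73\right)^{2} = 154^{2} = 23716$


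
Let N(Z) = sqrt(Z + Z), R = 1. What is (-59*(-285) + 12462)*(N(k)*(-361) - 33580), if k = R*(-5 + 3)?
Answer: -983121660 - 21137994*I ≈ -9.8312e+8 - 2.1138e+7*I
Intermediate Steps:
k = -2 (k = 1*(-5 + 3) = 1*(-2) = -2)
N(Z) = sqrt(2)*sqrt(Z) (N(Z) = sqrt(2*Z) = sqrt(2)*sqrt(Z))
(-59*(-285) + 12462)*(N(k)*(-361) - 33580) = (-59*(-285) + 12462)*((sqrt(2)*sqrt(-2))*(-361) - 33580) = (16815 + 12462)*((sqrt(2)*(I*sqrt(2)))*(-361) - 33580) = 29277*((2*I)*(-361) - 33580) = 29277*(-722*I - 33580) = 29277*(-33580 - 722*I) = -983121660 - 21137994*I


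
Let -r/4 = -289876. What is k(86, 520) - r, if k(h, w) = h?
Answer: -1159418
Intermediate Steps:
r = 1159504 (r = -4*(-289876) = 1159504)
k(86, 520) - r = 86 - 1*1159504 = 86 - 1159504 = -1159418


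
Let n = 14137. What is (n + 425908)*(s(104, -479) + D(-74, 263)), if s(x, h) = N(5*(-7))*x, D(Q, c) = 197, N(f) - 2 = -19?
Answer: -691310695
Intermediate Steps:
N(f) = -17 (N(f) = 2 - 19 = -17)
s(x, h) = -17*x
(n + 425908)*(s(104, -479) + D(-74, 263)) = (14137 + 425908)*(-17*104 + 197) = 440045*(-1768 + 197) = 440045*(-1571) = -691310695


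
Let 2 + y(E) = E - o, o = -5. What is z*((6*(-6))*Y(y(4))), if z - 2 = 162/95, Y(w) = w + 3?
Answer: -25344/19 ≈ -1333.9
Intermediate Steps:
y(E) = 3 + E (y(E) = -2 + (E - 1*(-5)) = -2 + (E + 5) = -2 + (5 + E) = 3 + E)
Y(w) = 3 + w
z = 352/95 (z = 2 + 162/95 = 352/95 ≈ 3.7053)
z*((6*(-6))*Y(y(4))) = 352*((6*(-6))*(3 + (3 + 4)))/95 = 352*(-36*(3 + 7))/95 = 352*(-36*10)/95 = (352/95)*(-360) = -25344/19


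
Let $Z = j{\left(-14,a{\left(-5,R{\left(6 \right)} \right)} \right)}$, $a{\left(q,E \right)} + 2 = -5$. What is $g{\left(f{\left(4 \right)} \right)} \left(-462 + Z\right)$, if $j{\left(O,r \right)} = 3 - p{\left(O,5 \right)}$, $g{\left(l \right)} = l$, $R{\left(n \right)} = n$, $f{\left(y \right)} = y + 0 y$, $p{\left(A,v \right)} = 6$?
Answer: $-1860$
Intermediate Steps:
$f{\left(y \right)} = y$ ($f{\left(y \right)} = y + 0 = y$)
$a{\left(q,E \right)} = -7$ ($a{\left(q,E \right)} = -2 - 5 = -7$)
$j{\left(O,r \right)} = -3$ ($j{\left(O,r \right)} = 3 - 6 = -3$)
$Z = -3$
$g{\left(f{\left(4 \right)} \right)} \left(-462 + Z\right) = 4 \left(-462 - 3\right) = 4 \left(-465\right) = -1860$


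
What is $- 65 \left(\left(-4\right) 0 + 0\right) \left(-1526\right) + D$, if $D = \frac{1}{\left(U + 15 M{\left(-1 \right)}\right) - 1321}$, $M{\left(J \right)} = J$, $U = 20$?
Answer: $- \frac{1}{1316} \approx -0.00075988$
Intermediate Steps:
$D = - \frac{1}{1316}$ ($D = \frac{1}{\left(20 + 15 \left(-1\right)\right) - 1321} = \frac{1}{\left(20 - 15\right) - 1321} = \frac{1}{5 - 1321} = \frac{1}{-1316} = - \frac{1}{1316} \approx -0.00075988$)
$- 65 \left(\left(-4\right) 0 + 0\right) \left(-1526\right) + D = - 65 \left(\left(-4\right) 0 + 0\right) \left(-1526\right) - \frac{1}{1316} = - 65 \left(0 + 0\right) \left(-1526\right) - \frac{1}{1316} = \left(-65\right) 0 \left(-1526\right) - \frac{1}{1316} = 0 \left(-1526\right) - \frac{1}{1316} = 0 - \frac{1}{1316} = - \frac{1}{1316}$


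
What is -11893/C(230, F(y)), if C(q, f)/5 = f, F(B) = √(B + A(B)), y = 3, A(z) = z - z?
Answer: -11893*√3/15 ≈ -1373.3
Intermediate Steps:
A(z) = 0
F(B) = √B (F(B) = √(B + 0) = √B)
C(q, f) = 5*f
-11893/C(230, F(y)) = -11893*√3/15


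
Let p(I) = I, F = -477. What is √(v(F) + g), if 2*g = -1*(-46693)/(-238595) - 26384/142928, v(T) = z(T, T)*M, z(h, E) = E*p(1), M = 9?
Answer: I*√19502822527147800149295/2131369135 ≈ 65.522*I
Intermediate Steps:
z(h, E) = E (z(h, E) = E*1 = E)
v(T) = 9*T (v(T) = T*9 = 9*T)
g = -405275862/2131369135 (g = (-1*(-46693)/(-238595) - 26384/142928)/2 = (46693*(-1/238595) - 26384*1/142928)/2 = (-46693/238595 - 1649/8933)/2 = (½)*(-810551724/2131369135) = -405275862/2131369135 ≈ -0.19015)
√(v(F) + g) = √(9*(-477) - 405275862/2131369135) = √(-4293 - 405275862/2131369135) = √(-9150372972417/2131369135) = I*√19502822527147800149295/2131369135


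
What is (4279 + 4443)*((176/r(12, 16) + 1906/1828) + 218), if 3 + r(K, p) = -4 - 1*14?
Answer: 2519063743/1371 ≈ 1.8374e+6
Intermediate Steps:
r(K, p) = -21 (r(K, p) = -3 + (-4 - 1*14) = -3 + (-4 - 14) = -3 - 18 = -21)
(4279 + 4443)*((176/r(12, 16) + 1906/1828) + 218) = (4279 + 4443)*((176/(-21) + 1906/1828) + 218) = 8722*((176*(-1/21) + 1906*(1/1828)) + 218) = 8722*((-176/21 + 953/914) + 218) = 8722*(-140851/19194 + 218) = 8722*(4043441/19194) = 2519063743/1371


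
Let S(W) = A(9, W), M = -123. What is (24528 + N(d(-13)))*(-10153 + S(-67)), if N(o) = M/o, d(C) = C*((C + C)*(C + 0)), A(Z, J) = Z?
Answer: -546640658160/2197 ≈ -2.4881e+8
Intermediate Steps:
S(W) = 9
d(C) = 2*C³ (d(C) = C*((2*C)*C) = C*(2*C²) = 2*C³)
N(o) = -123/o
(24528 + N(d(-13)))*(-10153 + S(-67)) = (24528 - 123/(2*(-13)³))*(-10153 + 9) = (24528 - 123/(2*(-2197)))*(-10144) = (24528 - 123/(-4394))*(-10144) = (24528 - 123*(-1/4394))*(-10144) = (24528 + 123/4394)*(-10144) = (107776155/4394)*(-10144) = -546640658160/2197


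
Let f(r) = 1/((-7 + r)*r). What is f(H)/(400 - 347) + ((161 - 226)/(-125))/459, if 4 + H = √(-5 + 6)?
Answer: 2143/1216350 ≈ 0.0017618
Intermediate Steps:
H = -3 (H = -4 + √(-5 + 6) = -4 + √1 = -4 + 1 = -3)
f(r) = 1/(r*(-7 + r))
f(H)/(400 - 347) + ((161 - 226)/(-125))/459 = (1/((-3)*(-7 - 3)))/(400 - 347) + ((161 - 226)/(-125))/459 = (-⅓/(-10))/53 - 65*(-1/125)*(1/459) = (-⅓*(-⅒))/53 + (13/25)*(1/459) = (1/53)*(1/30) + 13/11475 = 1/1590 + 13/11475 = 2143/1216350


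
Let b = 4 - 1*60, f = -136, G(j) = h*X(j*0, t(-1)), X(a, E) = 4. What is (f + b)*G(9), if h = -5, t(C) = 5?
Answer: 3840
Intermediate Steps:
G(j) = -20 (G(j) = -5*4 = -20)
b = -56 (b = 4 - 60 = -56)
(f + b)*G(9) = (-136 - 56)*(-20) = -192*(-20) = 3840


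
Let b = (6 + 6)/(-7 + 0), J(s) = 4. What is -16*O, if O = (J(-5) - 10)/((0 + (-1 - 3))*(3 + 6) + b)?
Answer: -28/11 ≈ -2.5455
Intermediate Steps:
b = -12/7 (b = 12/(-7) = 12*(-1/7) = -12/7 ≈ -1.7143)
O = 7/44 (O = (4 - 10)/((0 + (-1 - 3))*(3 + 6) - 12/7) = -6/((0 - 4)*9 - 12/7) = -6/(-4*9 - 12/7) = -6/(-36 - 12/7) = -6/(-264/7) = -6*(-7/264) = 7/44 ≈ 0.15909)
-16*O = -16*7/44 = -28/11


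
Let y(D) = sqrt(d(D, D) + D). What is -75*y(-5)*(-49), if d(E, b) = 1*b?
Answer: 3675*I*sqrt(10) ≈ 11621.0*I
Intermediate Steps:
d(E, b) = b
y(D) = sqrt(2)*sqrt(D) (y(D) = sqrt(D + D) = sqrt(2*D) = sqrt(2)*sqrt(D))
-75*y(-5)*(-49) = -75*sqrt(2)*sqrt(-5)*(-49) = -75*sqrt(2)*I*sqrt(5)*(-49) = -75*I*sqrt(10)*(-49) = 3675*I*sqrt(10)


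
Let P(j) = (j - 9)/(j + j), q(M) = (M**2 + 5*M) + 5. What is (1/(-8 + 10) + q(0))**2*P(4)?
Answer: -605/32 ≈ -18.906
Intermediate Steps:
q(M) = 5 + M**2 + 5*M
P(j) = (-9 + j)/(2*j) (P(j) = (-9 + j)/((2*j)) = (-9 + j)*(1/(2*j)) = (-9 + j)/(2*j))
(1/(-8 + 10) + q(0))**2*P(4) = (1/(-8 + 10) + (5 + 0**2 + 5*0))**2*((1/2)*(-9 + 4)/4) = (1/2 + (5 + 0 + 0))**2*((1/2)*(1/4)*(-5)) = (1/2 + 5)**2*(-5/8) = (11/2)**2*(-5/8) = (121/4)*(-5/8) = -605/32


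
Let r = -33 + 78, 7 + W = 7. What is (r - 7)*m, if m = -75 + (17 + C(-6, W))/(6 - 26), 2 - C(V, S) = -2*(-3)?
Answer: -28747/10 ≈ -2874.7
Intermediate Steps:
W = 0 (W = -7 + 7 = 0)
C(V, S) = -4 (C(V, S) = 2 - (-2)*(-3) = 2 - 1*6 = 2 - 6 = -4)
r = 45
m = -1513/20 (m = -75 + (17 - 4)/(6 - 26) = -75 + 13/(-20) = -75 + 13*(-1/20) = -75 - 13/20 = -1513/20 ≈ -75.650)
(r - 7)*m = (45 - 7)*(-1513/20) = 38*(-1513/20) = -28747/10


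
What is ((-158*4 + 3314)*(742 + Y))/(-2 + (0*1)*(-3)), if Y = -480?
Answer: -351342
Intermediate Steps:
((-158*4 + 3314)*(742 + Y))/(-2 + (0*1)*(-3)) = ((-158*4 + 3314)*(742 - 480))/(-2 + (0*1)*(-3)) = ((-632 + 3314)*262)/(-2 + 0*(-3)) = (2682*262)/(-2 + 0) = 702684/(-2) = -½*702684 = -351342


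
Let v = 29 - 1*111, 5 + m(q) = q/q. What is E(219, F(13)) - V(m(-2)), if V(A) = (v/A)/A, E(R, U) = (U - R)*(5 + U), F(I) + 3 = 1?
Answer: -5263/8 ≈ -657.88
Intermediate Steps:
F(I) = -2 (F(I) = -3 + 1 = -2)
m(q) = -4 (m(q) = -5 + q/q = -5 + 1 = -4)
E(R, U) = (5 + U)*(U - R)
v = -82 (v = 29 - 111 = -82)
V(A) = -82/A² (V(A) = (-82/A)/A = -82/A²)
E(219, F(13)) - V(m(-2)) = ((-2)² - 5*219 + 5*(-2) - 1*219*(-2)) - (-82)/(-4)² = (4 - 1095 - 10 + 438) - (-82)/16 = -663 - 1*(-41/8) = -663 + 41/8 = -5263/8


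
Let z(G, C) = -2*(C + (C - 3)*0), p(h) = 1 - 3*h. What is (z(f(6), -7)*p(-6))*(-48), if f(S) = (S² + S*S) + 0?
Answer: -12768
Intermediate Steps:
f(S) = 2*S² (f(S) = (S² + S²) + 0 = 2*S² + 0 = 2*S²)
z(G, C) = -2*C (z(G, C) = -2*(C + (-3 + C)*0) = -2*(C + 0) = -2*C)
(z(f(6), -7)*p(-6))*(-48) = ((-2*(-7))*(1 - 3*(-6)))*(-48) = (14*(1 + 18))*(-48) = (14*19)*(-48) = 266*(-48) = -12768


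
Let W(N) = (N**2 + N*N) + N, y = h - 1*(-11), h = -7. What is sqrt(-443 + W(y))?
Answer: I*sqrt(407) ≈ 20.174*I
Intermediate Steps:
y = 4 (y = -7 - 1*(-11) = -7 + 11 = 4)
W(N) = N + 2*N**2 (W(N) = (N**2 + N**2) + N = 2*N**2 + N = N + 2*N**2)
sqrt(-443 + W(y)) = sqrt(-443 + 4*(1 + 2*4)) = sqrt(-443 + 4*(1 + 8)) = sqrt(-443 + 4*9) = sqrt(-443 + 36) = sqrt(-407) = I*sqrt(407)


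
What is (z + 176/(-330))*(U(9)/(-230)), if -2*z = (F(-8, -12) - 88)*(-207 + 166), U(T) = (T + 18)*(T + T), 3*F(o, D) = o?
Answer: 2258928/575 ≈ 3928.6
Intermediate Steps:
F(o, D) = o/3
U(T) = 2*T*(18 + T) (U(T) = (18 + T)*(2*T) = 2*T*(18 + T))
z = -5576/3 (z = -((⅓)*(-8) - 88)*(-207 + 166)/2 = -(-8/3 - 88)*(-41)/2 = -(-136)*(-41)/3 = -½*11152/3 = -5576/3 ≈ -1858.7)
(z + 176/(-330))*(U(9)/(-230)) = (-5576/3 + 176/(-330))*((2*9*(18 + 9))/(-230)) = (-5576/3 + 176*(-1/330))*((2*9*27)*(-1/230)) = (-5576/3 - 8/15)*(486*(-1/230)) = -9296/5*(-243/115) = 2258928/575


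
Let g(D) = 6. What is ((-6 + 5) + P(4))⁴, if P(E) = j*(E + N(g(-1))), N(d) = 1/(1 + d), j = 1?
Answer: 234256/2401 ≈ 97.566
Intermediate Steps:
P(E) = ⅐ + E (P(E) = 1*(E + 1/(1 + 6)) = 1*(E + 1/7) = 1*(E + ⅐) = 1*(⅐ + E) = ⅐ + E)
((-6 + 5) + P(4))⁴ = ((-6 + 5) + (⅐ + 4))⁴ = (-1 + 29/7)⁴ = (22/7)⁴ = 234256/2401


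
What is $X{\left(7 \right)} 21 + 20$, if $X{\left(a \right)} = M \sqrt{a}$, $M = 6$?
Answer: $20 + 126 \sqrt{7} \approx 353.36$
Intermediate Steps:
$X{\left(a \right)} = 6 \sqrt{a}$
$X{\left(7 \right)} 21 + 20 = 6 \sqrt{7} \cdot 21 + 20 = 126 \sqrt{7} + 20 = 20 + 126 \sqrt{7}$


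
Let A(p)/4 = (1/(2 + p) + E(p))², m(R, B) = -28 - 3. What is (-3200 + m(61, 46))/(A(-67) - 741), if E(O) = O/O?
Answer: 13650975/3114341 ≈ 4.3833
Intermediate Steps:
E(O) = 1
m(R, B) = -31
A(p) = 4*(1 + 1/(2 + p))² (A(p) = 4*(1/(2 + p) + 1)² = 4*(1 + 1/(2 + p))²)
(-3200 + m(61, 46))/(A(-67) - 741) = (-3200 - 31)/(4*(3 - 67)²/(2 - 67)² - 741) = -3231/(4*(-64)²/(-65)² - 741) = -3231/(4*(1/4225)*4096 - 741) = -3231/(16384/4225 - 741) = -3231/(-3114341/4225) = -3231*(-4225/3114341) = 13650975/3114341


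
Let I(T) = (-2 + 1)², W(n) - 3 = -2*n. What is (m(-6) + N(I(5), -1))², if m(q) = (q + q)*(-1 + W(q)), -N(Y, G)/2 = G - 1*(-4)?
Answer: 30276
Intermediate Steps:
W(n) = 3 - 2*n
I(T) = 1 (I(T) = (-1)² = 1)
N(Y, G) = -8 - 2*G (N(Y, G) = -2*(G - 1*(-4)) = -2*(G + 4) = -2*(4 + G) = -8 - 2*G)
m(q) = 2*q*(2 - 2*q) (m(q) = (q + q)*(-1 + (3 - 2*q)) = (2*q)*(2 - 2*q) = 2*q*(2 - 2*q))
(m(-6) + N(I(5), -1))² = (4*(-6)*(1 - 1*(-6)) + (-8 - 2*(-1)))² = (4*(-6)*(1 + 6) + (-8 + 2))² = (4*(-6)*7 - 6)² = (-168 - 6)² = (-174)² = 30276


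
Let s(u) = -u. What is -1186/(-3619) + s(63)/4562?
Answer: 5182535/16509878 ≈ 0.31391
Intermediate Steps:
-1186/(-3619) + s(63)/4562 = -1186/(-3619) - 1*63/4562 = -1186*(-1/3619) - 63*1/4562 = 1186/3619 - 63/4562 = 5182535/16509878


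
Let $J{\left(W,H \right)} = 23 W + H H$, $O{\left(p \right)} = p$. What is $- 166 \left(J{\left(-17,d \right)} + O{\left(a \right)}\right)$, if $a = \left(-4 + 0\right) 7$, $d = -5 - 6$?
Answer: $49468$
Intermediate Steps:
$d = -11$ ($d = -5 - 6 = -11$)
$a = -28$ ($a = \left(-4\right) 7 = -28$)
$J{\left(W,H \right)} = H^{2} + 23 W$ ($J{\left(W,H \right)} = 23 W + H^{2} = H^{2} + 23 W$)
$- 166 \left(J{\left(-17,d \right)} + O{\left(a \right)}\right) = - 166 \left(\left(\left(-11\right)^{2} + 23 \left(-17\right)\right) - 28\right) = - 166 \left(\left(121 - 391\right) - 28\right) = - 166 \left(-270 - 28\right) = \left(-166\right) \left(-298\right) = 49468$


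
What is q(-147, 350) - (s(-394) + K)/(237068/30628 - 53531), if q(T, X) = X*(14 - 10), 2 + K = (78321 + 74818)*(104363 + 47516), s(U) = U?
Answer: 2748689875073/6305040 ≈ 4.3595e+5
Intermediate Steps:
K = 23258598179 (K = -2 + (78321 + 74818)*(104363 + 47516) = -2 + 153139*151879 = -2 + 23258598181 = 23258598179)
q(T, X) = 4*X (q(T, X) = X*4 = 4*X)
q(-147, 350) - (s(-394) + K)/(237068/30628 - 53531) = 4*350 - (-394 + 23258598179)/(237068/30628 - 53531) = 1400 - 23258597785/(237068*(1/30628) - 53531) = 1400 - 23258597785/(4559/589 - 53531) = 1400 - 23258597785/(-31525200/589) = 1400 - 23258597785*(-589)/31525200 = 1400 - 1*(-2739862819073/6305040) = 1400 + 2739862819073/6305040 = 2748689875073/6305040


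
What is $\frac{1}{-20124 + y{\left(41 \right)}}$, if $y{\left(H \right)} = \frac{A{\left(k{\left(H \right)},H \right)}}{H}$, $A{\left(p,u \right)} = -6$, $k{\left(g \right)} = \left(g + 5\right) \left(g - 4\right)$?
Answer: $- \frac{41}{825090} \approx -4.9692 \cdot 10^{-5}$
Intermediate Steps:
$k{\left(g \right)} = \left(-4 + g\right) \left(5 + g\right)$ ($k{\left(g \right)} = \left(5 + g\right) \left(-4 + g\right) = \left(-4 + g\right) \left(5 + g\right)$)
$y{\left(H \right)} = - \frac{6}{H}$
$\frac{1}{-20124 + y{\left(41 \right)}} = \frac{1}{-20124 - \frac{6}{41}} = \frac{1}{- \frac{825090}{41}} = - \frac{41}{825090}$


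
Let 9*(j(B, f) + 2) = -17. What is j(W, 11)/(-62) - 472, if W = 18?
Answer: -263341/558 ≈ -471.94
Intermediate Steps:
j(B, f) = -35/9 (j(B, f) = -2 + (1/9)*(-17) = -2 - 17/9 = -35/9)
j(W, 11)/(-62) - 472 = -35/9/(-62) - 472 = -1/62*(-35/9) - 472 = 35/558 - 472 = -263341/558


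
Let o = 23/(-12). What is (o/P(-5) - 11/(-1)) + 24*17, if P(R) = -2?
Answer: 10079/24 ≈ 419.96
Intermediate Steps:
o = -23/12 (o = 23*(-1/12) = -23/12 ≈ -1.9167)
(o/P(-5) - 11/(-1)) + 24*17 = (-23/12/(-2) - 11/(-1)) + 24*17 = (-23/12*(-1/2) - 11*(-1)) + 408 = (23/24 + 11) + 408 = 287/24 + 408 = 10079/24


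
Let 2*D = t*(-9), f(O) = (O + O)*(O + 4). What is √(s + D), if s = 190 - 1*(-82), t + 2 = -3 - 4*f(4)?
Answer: √5786/2 ≈ 38.033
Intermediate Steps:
f(O) = 2*O*(4 + O) (f(O) = (2*O)*(4 + O) = 2*O*(4 + O))
t = -261 (t = -2 + (-3 - 8*4*(4 + 4)) = -2 + (-3 - 8*4*8) = -2 + (-3 - 4*64) = -2 + (-3 - 256) = -2 - 259 = -261)
s = 272 (s = 190 + 82 = 272)
D = 2349/2 (D = (-261*(-9))/2 = (½)*2349 = 2349/2 ≈ 1174.5)
√(s + D) = √(272 + 2349/2) = √(2893/2) = √5786/2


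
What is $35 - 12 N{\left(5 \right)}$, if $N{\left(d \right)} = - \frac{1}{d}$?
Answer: $\frac{187}{5} \approx 37.4$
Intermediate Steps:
$35 - 12 N{\left(5 \right)} = 35 - 12 \left(- \frac{1}{5}\right) = 35 - 12 \left(\left(-1\right) \frac{1}{5}\right) = 35 - - \frac{12}{5} = 35 + \frac{12}{5} = \frac{187}{5}$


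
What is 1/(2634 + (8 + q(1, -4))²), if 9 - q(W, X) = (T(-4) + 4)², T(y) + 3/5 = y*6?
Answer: 625/105360106 ≈ 5.9320e-6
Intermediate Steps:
T(y) = -⅗ + 6*y (T(y) = -⅗ + y*6 = -⅗ + 6*y)
q(W, X) = -10384/25 (q(W, X) = 9 - ((-⅗ + 6*(-4)) + 4)² = 9 - ((-⅗ - 24) + 4)² = 9 - (-123/5 + 4)² = 9 - (-103/5)² = 9 - 1*10609/25 = 9 - 10609/25 = -10384/25)
1/(2634 + (8 + q(1, -4))²) = 1/(2634 + (8 - 10384/25)²) = 1/(2634 + (-10184/25)²) = 1/(2634 + 103713856/625) = 1/(105360106/625) = 625/105360106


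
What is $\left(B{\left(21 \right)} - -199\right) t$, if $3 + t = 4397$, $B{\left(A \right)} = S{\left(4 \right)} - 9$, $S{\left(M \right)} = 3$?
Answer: $848042$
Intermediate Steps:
$B{\left(A \right)} = -6$ ($B{\left(A \right)} = 3 - 9 = -6$)
$t = 4394$ ($t = -3 + 4397 = 4394$)
$\left(B{\left(21 \right)} - -199\right) t = \left(-6 - -199\right) 4394 = \left(-6 + 199\right) 4394 = 193 \cdot 4394 = 848042$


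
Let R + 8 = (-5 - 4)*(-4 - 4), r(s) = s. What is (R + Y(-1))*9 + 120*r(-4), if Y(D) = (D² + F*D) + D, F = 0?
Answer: 96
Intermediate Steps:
Y(D) = D + D² (Y(D) = (D² + 0*D) + D = (D² + 0) + D = D² + D = D + D²)
R = 64 (R = -8 + (-5 - 4)*(-4 - 4) = -8 - 9*(-8) = -8 + 72 = 64)
(R + Y(-1))*9 + 120*r(-4) = (64 - (1 - 1))*9 + 120*(-4) = (64 - 1*0)*9 - 480 = (64 + 0)*9 - 480 = 64*9 - 480 = 576 - 480 = 96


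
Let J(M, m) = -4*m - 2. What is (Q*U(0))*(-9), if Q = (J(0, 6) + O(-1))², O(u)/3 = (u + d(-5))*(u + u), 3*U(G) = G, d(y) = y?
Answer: 0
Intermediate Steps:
U(G) = G/3
J(M, m) = -2 - 4*m
O(u) = 6*u*(-5 + u) (O(u) = 3*((u - 5)*(u + u)) = 3*((-5 + u)*(2*u)) = 3*(2*u*(-5 + u)) = 6*u*(-5 + u))
Q = 100 (Q = ((-2 - 4*6) + 6*(-1)*(-5 - 1))² = ((-2 - 24) + 6*(-1)*(-6))² = (-26 + 36)² = 10² = 100)
(Q*U(0))*(-9) = (100*((⅓)*0))*(-9) = (100*0)*(-9) = 0*(-9) = 0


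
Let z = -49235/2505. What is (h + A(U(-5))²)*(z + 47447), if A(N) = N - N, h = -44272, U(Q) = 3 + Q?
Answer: -1051951419200/501 ≈ -2.0997e+9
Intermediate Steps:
z = -9847/501 (z = -49235*1/2505 = -9847/501 ≈ -19.655)
A(N) = 0
(h + A(U(-5))²)*(z + 47447) = (-44272 + 0²)*(-9847/501 + 47447) = (-44272 + 0)*(23761100/501) = -44272*23761100/501 = -1051951419200/501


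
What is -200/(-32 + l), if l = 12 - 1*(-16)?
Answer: 50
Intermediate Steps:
l = 28 (l = 12 + 16 = 28)
-200/(-32 + l) = -200/(-32 + 28) = -200/(-4) = -¼*(-200) = 50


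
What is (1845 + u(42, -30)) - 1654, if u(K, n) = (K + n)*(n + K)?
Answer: 335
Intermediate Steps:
u(K, n) = (K + n)**2 (u(K, n) = (K + n)*(K + n) = (K + n)**2)
(1845 + u(42, -30)) - 1654 = (1845 + (42 - 30)**2) - 1654 = (1845 + 12**2) - 1654 = (1845 + 144) - 1654 = 1989 - 1654 = 335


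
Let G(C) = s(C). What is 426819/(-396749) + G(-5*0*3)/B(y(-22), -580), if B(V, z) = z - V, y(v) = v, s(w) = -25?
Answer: -228246277/221385942 ≈ -1.0310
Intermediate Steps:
G(C) = -25
426819/(-396749) + G(-5*0*3)/B(y(-22), -580) = 426819/(-396749) - 25/(-580 - 1*(-22)) = 426819*(-1/396749) - 25/(-580 + 22) = -426819/396749 - 25/(-558) = -426819/396749 - 25*(-1/558) = -426819/396749 + 25/558 = -228246277/221385942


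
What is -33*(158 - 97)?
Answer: -2013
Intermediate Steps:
-33*(158 - 97) = -33*61 = -2013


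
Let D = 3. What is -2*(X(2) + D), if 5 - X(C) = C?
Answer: -12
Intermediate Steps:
X(C) = 5 - C
-2*(X(2) + D) = -2*((5 - 1*2) + 3) = -2*((5 - 2) + 3) = -2*(3 + 3) = -2*6 = -12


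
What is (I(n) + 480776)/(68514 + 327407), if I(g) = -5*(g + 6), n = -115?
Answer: 481321/395921 ≈ 1.2157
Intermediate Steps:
I(g) = -30 - 5*g (I(g) = -5*(6 + g) = -30 - 5*g)
(I(n) + 480776)/(68514 + 327407) = ((-30 - 5*(-115)) + 480776)/(68514 + 327407) = ((-30 + 575) + 480776)/395921 = (545 + 480776)*(1/395921) = 481321*(1/395921) = 481321/395921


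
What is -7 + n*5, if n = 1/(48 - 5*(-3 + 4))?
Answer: -296/43 ≈ -6.8837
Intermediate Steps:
n = 1/43 (n = 1/(48 - 5*1) = 1/(48 - 5) = 1/43 ≈ 0.023256)
-7 + n*5 = -7 + (1/43)*5 = -7 + 5/43 = -296/43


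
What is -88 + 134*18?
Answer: 2324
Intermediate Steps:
-88 + 134*18 = -88 + 2412 = 2324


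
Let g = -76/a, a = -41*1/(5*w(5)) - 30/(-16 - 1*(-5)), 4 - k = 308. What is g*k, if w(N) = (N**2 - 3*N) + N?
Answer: 19060800/1799 ≈ 10595.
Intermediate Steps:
k = -304 (k = 4 - 1*308 = 4 - 308 = -304)
w(N) = N**2 - 2*N
a = 1799/825 (a = -41*1/(25*(-2 + 5)) - 30/(-16 - 1*(-5)) = -41/((5*3)*5) - 30/(-16 + 5) = -41/(15*5) - 30/(-11) = -41/75 - 30*(-1/11) = -41*1/75 + 30/11 = -41/75 + 30/11 = 1799/825 ≈ 2.1806)
g = -62700/1799 (g = -76/1799/825 = -76*825/1799 = -62700/1799 ≈ -34.853)
g*k = -62700/1799*(-304) = 19060800/1799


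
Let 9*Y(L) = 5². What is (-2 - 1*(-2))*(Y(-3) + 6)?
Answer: 0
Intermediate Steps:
Y(L) = 25/9 (Y(L) = (⅑)*5² = (⅑)*25 = 25/9)
(-2 - 1*(-2))*(Y(-3) + 6) = (-2 - 1*(-2))*(25/9 + 6) = (-2 + 2)*(79/9) = 0*(79/9) = 0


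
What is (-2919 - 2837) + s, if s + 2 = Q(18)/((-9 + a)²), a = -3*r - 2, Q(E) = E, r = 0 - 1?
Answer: -184247/32 ≈ -5757.7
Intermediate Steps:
r = -1
a = 1 (a = -3*(-1) - 2 = 3 - 2 = 1)
s = -55/32 (s = -2 + 18/((-9 + 1)²) = -2 + 18/((-8)²) = -2 + 18/64 = -2 + 18*(1/64) = -2 + 9/32 = -55/32 ≈ -1.7188)
(-2919 - 2837) + s = (-2919 - 2837) - 55/32 = -5756 - 55/32 = -184247/32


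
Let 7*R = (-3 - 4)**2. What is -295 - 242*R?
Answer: -1989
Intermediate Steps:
R = 7 (R = (-3 - 4)**2/7 = (1/7)*(-7)**2 = (1/7)*49 = 7)
-295 - 242*R = -295 - 242*7 = -295 - 1694 = -1989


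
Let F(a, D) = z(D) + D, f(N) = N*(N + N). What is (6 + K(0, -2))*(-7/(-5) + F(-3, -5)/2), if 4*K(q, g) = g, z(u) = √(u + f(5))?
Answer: -121/20 + 33*√5/4 ≈ 12.398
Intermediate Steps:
f(N) = 2*N² (f(N) = N*(2*N) = 2*N²)
z(u) = √(50 + u) (z(u) = √(u + 2*5²) = √(u + 2*25) = √(u + 50) = √(50 + u))
F(a, D) = D + √(50 + D) (F(a, D) = √(50 + D) + D = D + √(50 + D))
K(q, g) = g/4
(6 + K(0, -2))*(-7/(-5) + F(-3, -5)/2) = (6 + (¼)*(-2))*(-7/(-5) + (-5 + √(50 - 5))/2) = (6 - ½)*(-7*(-⅕) + (-5 + √45)*(½)) = 11*(7/5 + (-5 + 3*√5)*(½))/2 = 11*(7/5 + (-5/2 + 3*√5/2))/2 = 11*(-11/10 + 3*√5/2)/2 = -121/20 + 33*√5/4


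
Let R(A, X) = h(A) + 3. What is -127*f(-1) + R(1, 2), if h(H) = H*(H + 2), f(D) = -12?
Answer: 1530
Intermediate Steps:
h(H) = H*(2 + H)
R(A, X) = 3 + A*(2 + A) (R(A, X) = A*(2 + A) + 3 = 3 + A*(2 + A))
-127*f(-1) + R(1, 2) = -127*(-12) + (3 + 1*(2 + 1)) = 1524 + (3 + 1*3) = 1524 + (3 + 3) = 1524 + 6 = 1530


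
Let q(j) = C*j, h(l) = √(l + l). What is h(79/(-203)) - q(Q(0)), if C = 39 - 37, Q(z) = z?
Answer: I*√32074/203 ≈ 0.88223*I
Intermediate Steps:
h(l) = √2*√l (h(l) = √(2*l) = √2*√l)
C = 2
q(j) = 2*j
h(79/(-203)) - q(Q(0)) = √2*√(79/(-203)) - 2*0 = √2*√(79*(-1/203)) - 1*0 = √2*√(-79/203) + 0 = √2*(I*√16037/203) + 0 = I*√32074/203 + 0 = I*√32074/203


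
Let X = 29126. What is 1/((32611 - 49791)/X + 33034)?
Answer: 14563/481065552 ≈ 3.0272e-5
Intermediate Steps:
1/((32611 - 49791)/X + 33034) = 1/((32611 - 49791)/29126 + 33034) = 1/(-17180*1/29126 + 33034) = 1/(-8590/14563 + 33034) = 1/(481065552/14563) = 14563/481065552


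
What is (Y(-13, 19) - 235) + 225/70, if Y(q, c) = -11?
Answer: -3399/14 ≈ -242.79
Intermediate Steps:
(Y(-13, 19) - 235) + 225/70 = (-11 - 235) + 225/70 = -246 + 225*(1/70) = -246 + 45/14 = -3399/14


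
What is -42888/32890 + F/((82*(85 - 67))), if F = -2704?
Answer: -19029656/6068205 ≈ -3.1360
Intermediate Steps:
-42888/32890 + F/((82*(85 - 67))) = -42888/32890 - 2704*1/(82*(85 - 67)) = -42888*1/32890 - 2704/(82*18) = -21444/16445 - 2704/1476 = -21444/16445 - 2704*1/1476 = -21444/16445 - 676/369 = -19029656/6068205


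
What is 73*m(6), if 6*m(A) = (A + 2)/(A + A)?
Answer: 73/9 ≈ 8.1111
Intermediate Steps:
m(A) = (2 + A)/(12*A) (m(A) = ((A + 2)/(A + A))/6 = ((2 + A)/((2*A)))/6 = ((2 + A)*(1/(2*A)))/6 = ((2 + A)/(2*A))/6 = (2 + A)/(12*A))
73*m(6) = 73*((1/12)*(2 + 6)/6) = 73*((1/12)*(⅙)*8) = 73*(⅑) = 73/9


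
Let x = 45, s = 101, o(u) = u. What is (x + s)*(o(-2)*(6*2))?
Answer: -3504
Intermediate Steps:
(x + s)*(o(-2)*(6*2)) = (45 + 101)*(-12*2) = 146*(-2*12) = 146*(-24) = -3504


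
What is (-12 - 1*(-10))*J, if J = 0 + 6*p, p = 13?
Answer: -156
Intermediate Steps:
J = 78 (J = 0 + 6*13 = 0 + 78 = 78)
(-12 - 1*(-10))*J = (-12 - 1*(-10))*78 = (-12 + 10)*78 = -2*78 = -156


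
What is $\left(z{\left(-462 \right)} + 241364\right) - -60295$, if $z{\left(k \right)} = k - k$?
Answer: $301659$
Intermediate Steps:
$z{\left(k \right)} = 0$
$\left(z{\left(-462 \right)} + 241364\right) - -60295 = \left(0 + 241364\right) - -60295 = 241364 + 60295 = 301659$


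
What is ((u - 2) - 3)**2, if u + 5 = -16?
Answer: 676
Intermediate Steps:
u = -21 (u = -5 - 16 = -21)
((u - 2) - 3)**2 = ((-21 - 2) - 3)**2 = (-23 - 3)**2 = (-26)**2 = 676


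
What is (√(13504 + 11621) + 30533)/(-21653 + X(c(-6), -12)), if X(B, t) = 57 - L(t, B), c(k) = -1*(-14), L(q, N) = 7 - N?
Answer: -30533/21589 - 5*√1005/21589 ≈ -1.4216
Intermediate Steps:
c(k) = 14
X(B, t) = 50 + B (X(B, t) = 57 - (7 - B) = 57 + (-7 + B) = 50 + B)
(√(13504 + 11621) + 30533)/(-21653 + X(c(-6), -12)) = (√(13504 + 11621) + 30533)/(-21653 + (50 + 14)) = (√25125 + 30533)/(-21653 + 64) = (5*√1005 + 30533)/(-21589) = (30533 + 5*√1005)*(-1/21589) = -30533/21589 - 5*√1005/21589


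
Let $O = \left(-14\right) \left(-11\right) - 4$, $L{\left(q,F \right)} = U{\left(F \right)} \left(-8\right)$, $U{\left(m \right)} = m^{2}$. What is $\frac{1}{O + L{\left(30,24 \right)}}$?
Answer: $- \frac{1}{4458} \approx -0.00022432$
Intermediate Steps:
$L{\left(q,F \right)} = - 8 F^{2}$ ($L{\left(q,F \right)} = F^{2} \left(-8\right) = - 8 F^{2}$)
$O = 150$ ($O = 154 - 4 = 150$)
$\frac{1}{O + L{\left(30,24 \right)}} = \frac{1}{150 - 8 \cdot 24^{2}} = \frac{1}{150 - 4608} = \frac{1}{-4458} = - \frac{1}{4458}$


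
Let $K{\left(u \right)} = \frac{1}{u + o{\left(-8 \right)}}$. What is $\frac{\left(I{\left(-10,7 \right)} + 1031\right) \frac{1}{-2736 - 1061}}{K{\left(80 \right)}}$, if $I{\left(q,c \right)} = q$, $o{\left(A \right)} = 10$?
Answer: $- \frac{91890}{3797} \approx -24.201$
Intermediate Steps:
$K{\left(u \right)} = \frac{1}{10 + u}$ ($K{\left(u \right)} = \frac{1}{u + 10} = \frac{1}{10 + u}$)
$\frac{\left(I{\left(-10,7 \right)} + 1031\right) \frac{1}{-2736 - 1061}}{K{\left(80 \right)}} = \frac{\left(-10 + 1031\right) \frac{1}{-2736 - 1061}}{\frac{1}{10 + 80}} = \frac{1021 \frac{1}{-3797}}{\frac{1}{90}} = 1021 \left(- \frac{1}{3797}\right) \frac{1}{\frac{1}{90}} = \left(- \frac{1021}{3797}\right) 90 = - \frac{91890}{3797}$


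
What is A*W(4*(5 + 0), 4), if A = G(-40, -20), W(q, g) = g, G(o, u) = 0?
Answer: 0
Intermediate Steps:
A = 0
A*W(4*(5 + 0), 4) = 0*4 = 0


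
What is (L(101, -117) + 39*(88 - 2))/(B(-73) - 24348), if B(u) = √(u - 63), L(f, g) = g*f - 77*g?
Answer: -237393/10586165 - 39*I*√34/21172330 ≈ -0.022425 - 1.0741e-5*I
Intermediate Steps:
L(f, g) = -77*g + f*g (L(f, g) = f*g - 77*g = -77*g + f*g)
B(u) = √(-63 + u)
(L(101, -117) + 39*(88 - 2))/(B(-73) - 24348) = (-117*(-77 + 101) + 39*(88 - 2))/(√(-63 - 73) - 24348) = (-117*24 + 39*86)/(√(-136) - 24348) = (-2808 + 3354)/(2*I*√34 - 24348) = 546/(-24348 + 2*I*√34)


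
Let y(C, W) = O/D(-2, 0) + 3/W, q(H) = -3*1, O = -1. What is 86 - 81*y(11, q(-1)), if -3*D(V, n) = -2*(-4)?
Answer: 1093/8 ≈ 136.63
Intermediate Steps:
D(V, n) = -8/3 (D(V, n) = -(-2)*(-4)/3 = -⅓*8 = -8/3)
q(H) = -3
y(C, W) = 3/8 + 3/W (y(C, W) = -1/(-8/3) + 3/W = -1*(-3/8) + 3/W = 3/8 + 3/W)
86 - 81*y(11, q(-1)) = 86 - 81*(3/8 + 3/(-3)) = 86 - 81*(3/8 + 3*(-⅓)) = 86 - 81*(3/8 - 1) = 86 - 81*(-5/8) = 86 + 405/8 = 1093/8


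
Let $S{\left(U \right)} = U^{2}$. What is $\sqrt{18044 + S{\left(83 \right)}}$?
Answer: $\sqrt{24933} \approx 157.9$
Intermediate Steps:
$\sqrt{18044 + S{\left(83 \right)}} = \sqrt{18044 + 83^{2}} = \sqrt{18044 + 6889} = \sqrt{24933}$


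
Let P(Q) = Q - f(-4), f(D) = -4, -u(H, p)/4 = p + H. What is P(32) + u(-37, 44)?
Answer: 8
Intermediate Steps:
u(H, p) = -4*H - 4*p (u(H, p) = -4*(p + H) = -4*(H + p) = -4*H - 4*p)
P(Q) = 4 + Q (P(Q) = Q - 1*(-4) = Q + 4 = 4 + Q)
P(32) + u(-37, 44) = (4 + 32) + (-4*(-37) - 4*44) = 36 + (148 - 176) = 36 - 28 = 8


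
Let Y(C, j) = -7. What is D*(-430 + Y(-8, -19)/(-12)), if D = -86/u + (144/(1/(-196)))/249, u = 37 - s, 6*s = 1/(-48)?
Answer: 43936539200/884531 ≈ 49672.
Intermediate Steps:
s = -1/288 (s = (1/6)/(-48) = (1/6)*(-1/48) = -1/288 ≈ -0.0034722)
u = 10657/288 (u = 37 - 1*(-1/288) = 37 + 1/288 = 10657/288 ≈ 37.003)
D = -102316800/884531 (D = -86/10657/288 + (144/(1/(-196)))/249 = -86*288/10657 + (144/(-1/196))*(1/249) = -24768/10657 + (144*(-196))*(1/249) = -24768/10657 - 28224*1/249 = -24768/10657 - 9408/83 = -102316800/884531 ≈ -115.67)
D*(-430 + Y(-8, -19)/(-12)) = -102316800*(-430 - 7/(-12))/884531 = -102316800*(-430 - 7*(-1/12))/884531 = -102316800*(-430 + 7/12)/884531 = -102316800/884531*(-5153/12) = 43936539200/884531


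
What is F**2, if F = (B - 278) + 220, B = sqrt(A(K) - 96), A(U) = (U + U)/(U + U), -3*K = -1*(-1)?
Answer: (58 - I*sqrt(95))**2 ≈ 3269.0 - 1130.6*I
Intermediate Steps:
K = -1/3 (K = -(-1)*(-1)/3 = -1/3*1 = -1/3 ≈ -0.33333)
A(U) = 1 (A(U) = (2*U)/((2*U)) = (2*U)*(1/(2*U)) = 1)
B = I*sqrt(95) (B = sqrt(1 - 96) = sqrt(-95) = I*sqrt(95) ≈ 9.7468*I)
F = -58 + I*sqrt(95) (F = (I*sqrt(95) - 278) + 220 = (-278 + I*sqrt(95)) + 220 = -58 + I*sqrt(95) ≈ -58.0 + 9.7468*I)
F**2 = (-58 + I*sqrt(95))**2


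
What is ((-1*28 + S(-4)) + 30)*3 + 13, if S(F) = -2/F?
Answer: 41/2 ≈ 20.500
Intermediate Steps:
((-1*28 + S(-4)) + 30)*3 + 13 = ((-1*28 - 2/(-4)) + 30)*3 + 13 = ((-28 - 2*(-¼)) + 30)*3 + 13 = ((-28 + ½) + 30)*3 + 13 = (-55/2 + 30)*3 + 13 = (5/2)*3 + 13 = 15/2 + 13 = 41/2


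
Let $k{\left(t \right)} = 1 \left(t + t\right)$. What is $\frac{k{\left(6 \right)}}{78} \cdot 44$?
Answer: $\frac{88}{13} \approx 6.7692$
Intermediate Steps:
$k{\left(t \right)} = 2 t$ ($k{\left(t \right)} = 1 \cdot 2 t = 2 t$)
$\frac{k{\left(6 \right)}}{78} \cdot 44 = \frac{2 \cdot 6}{78} \cdot 44 = \frac{1}{78} \cdot 12 \cdot 44 = \frac{2}{13} \cdot 44 = \frac{88}{13}$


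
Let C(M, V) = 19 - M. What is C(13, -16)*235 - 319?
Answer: 1091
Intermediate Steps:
C(13, -16)*235 - 319 = (19 - 1*13)*235 - 319 = (19 - 13)*235 - 319 = 6*235 - 319 = 1410 - 319 = 1091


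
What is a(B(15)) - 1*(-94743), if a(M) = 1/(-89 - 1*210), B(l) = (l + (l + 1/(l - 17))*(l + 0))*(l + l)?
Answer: 28328156/299 ≈ 94743.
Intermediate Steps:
B(l) = 2*l*(l + l*(l + 1/(-17 + l))) (B(l) = (l + (l + 1/(-17 + l))*l)*(2*l) = (l + l*(l + 1/(-17 + l)))*(2*l) = 2*l*(l + l*(l + 1/(-17 + l))))
a(M) = -1/299 (a(M) = 1/(-89 - 210) = 1/(-299) = -1/299)
a(B(15)) - 1*(-94743) = -1/299 - 1*(-94743) = -1/299 + 94743 = 28328156/299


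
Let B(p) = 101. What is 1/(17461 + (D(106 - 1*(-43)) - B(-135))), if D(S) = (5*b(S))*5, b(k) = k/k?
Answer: 1/17385 ≈ 5.7521e-5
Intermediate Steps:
b(k) = 1
D(S) = 25 (D(S) = (5*1)*5 = 5*5 = 25)
1/(17461 + (D(106 - 1*(-43)) - B(-135))) = 1/(17461 + (25 - 1*101)) = 1/(17461 + (25 - 101)) = 1/(17461 - 76) = 1/17385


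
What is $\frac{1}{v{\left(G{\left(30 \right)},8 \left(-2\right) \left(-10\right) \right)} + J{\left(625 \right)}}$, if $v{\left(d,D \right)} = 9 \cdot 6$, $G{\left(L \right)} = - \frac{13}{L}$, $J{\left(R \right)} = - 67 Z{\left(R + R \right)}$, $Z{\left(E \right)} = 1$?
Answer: $- \frac{1}{13} \approx -0.076923$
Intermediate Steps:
$J{\left(R \right)} = -67$ ($J{\left(R \right)} = \left(-67\right) 1 = -67$)
$v{\left(d,D \right)} = 54$
$\frac{1}{v{\left(G{\left(30 \right)},8 \left(-2\right) \left(-10\right) \right)} + J{\left(625 \right)}} = \frac{1}{54 - 67} = \frac{1}{-13} = - \frac{1}{13}$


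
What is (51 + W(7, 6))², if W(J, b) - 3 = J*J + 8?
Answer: 12321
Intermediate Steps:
W(J, b) = 11 + J² (W(J, b) = 3 + (J*J + 8) = 3 + (J² + 8) = 3 + (8 + J²) = 11 + J²)
(51 + W(7, 6))² = (51 + (11 + 7²))² = (51 + (11 + 49))² = (51 + 60)² = 111² = 12321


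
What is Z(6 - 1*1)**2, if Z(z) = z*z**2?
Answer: 15625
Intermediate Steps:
Z(z) = z**3
Z(6 - 1*1)**2 = ((6 - 1*1)**3)**2 = ((6 - 1)**3)**2 = (5**3)**2 = 125**2 = 15625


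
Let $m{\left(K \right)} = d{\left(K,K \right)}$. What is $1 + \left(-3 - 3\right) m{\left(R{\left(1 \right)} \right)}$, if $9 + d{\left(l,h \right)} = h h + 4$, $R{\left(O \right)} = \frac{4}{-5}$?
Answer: $\frac{679}{25} \approx 27.16$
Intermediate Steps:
$R{\left(O \right)} = - \frac{4}{5}$ ($R{\left(O \right)} = 4 \left(- \frac{1}{5}\right) = - \frac{4}{5}$)
$d{\left(l,h \right)} = -5 + h^{2}$ ($d{\left(l,h \right)} = -9 + \left(h h + 4\right) = -9 + \left(h^{2} + 4\right) = -9 + \left(4 + h^{2}\right) = -5 + h^{2}$)
$m{\left(K \right)} = -5 + K^{2}$
$1 + \left(-3 - 3\right) m{\left(R{\left(1 \right)} \right)} = 1 + \left(-3 - 3\right) \left(-5 + \left(- \frac{4}{5}\right)^{2}\right) = 1 - 6 \left(-5 + \frac{16}{25}\right) = 1 - - \frac{654}{25} = 1 + \frac{654}{25} = \frac{679}{25}$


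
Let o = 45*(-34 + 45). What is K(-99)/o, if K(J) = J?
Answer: -⅕ ≈ -0.20000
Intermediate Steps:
o = 495 (o = 45*11 = 495)
K(-99)/o = -99/495 = -99*1/495 = -⅕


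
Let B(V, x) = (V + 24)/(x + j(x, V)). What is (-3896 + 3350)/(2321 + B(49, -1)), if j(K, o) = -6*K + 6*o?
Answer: -81627/347026 ≈ -0.23522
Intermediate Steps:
B(V, x) = (24 + V)/(-5*x + 6*V) (B(V, x) = (V + 24)/(x + (-6*x + 6*V)) = (24 + V)/(-5*x + 6*V))
(-3896 + 3350)/(2321 + B(49, -1)) = (-3896 + 3350)/(2321 + (24 + 49)/(-5*(-1) + 6*49)) = -546/(2321 + 73/(5 + 294)) = -546/(2321 + 73/299) = -546/694052/299 = -546*299/694052 = -81627/347026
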